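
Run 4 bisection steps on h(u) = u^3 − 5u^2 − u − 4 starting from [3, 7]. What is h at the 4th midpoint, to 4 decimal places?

-2.3594

h(5) = -9 < 0, so the root lies in [5, 7]
h(6) = 26 > 0, so the root lies in [5, 6]
h(5.5) = 5.625 > 0, so the root lies in [5, 5.5]
h(5.25) = -2.3594 < 0, so the root lies in [5.25, 5.5]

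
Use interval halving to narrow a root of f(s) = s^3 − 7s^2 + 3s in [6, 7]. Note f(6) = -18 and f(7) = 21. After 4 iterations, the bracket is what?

m = 6.5, f(m) = -1.625 (−); new bracket [6.5, 7]
m = 6.75, f(m) = 8.859375 (+); new bracket [6.5, 6.75]
m = 6.625, f(m) = 3.416016 (+); new bracket [6.5, 6.625]
m = 6.5625, f(m) = 0.8459 (+); new bracket [6.5, 6.5625]

[6.5, 6.5625]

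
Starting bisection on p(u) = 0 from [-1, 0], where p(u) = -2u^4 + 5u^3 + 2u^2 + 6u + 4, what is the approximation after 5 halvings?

-0.59375

p(-0.5) = 0.75 > 0, so the root lies in [-1, -0.5]
p(-0.75) = -2.117188 < 0, so the root lies in [-0.75, -0.5]
p(-0.625) = -0.494629 < 0, so the root lies in [-0.625, -0.5]
p(-0.5625) = 0.1677 > 0, so the root lies in [-0.625, -0.5625]
p(-0.59375) = -0.1526 < 0, so the root lies in [-0.59375, -0.5625]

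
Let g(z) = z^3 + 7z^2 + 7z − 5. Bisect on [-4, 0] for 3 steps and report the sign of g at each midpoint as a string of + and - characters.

+--

midpoint -2: g = 1 > 0 → [-2, 0]
midpoint -1: g = -6 < 0 → [-2, -1]
midpoint -1.5: g = -3.125 < 0 → [-2, -1.5]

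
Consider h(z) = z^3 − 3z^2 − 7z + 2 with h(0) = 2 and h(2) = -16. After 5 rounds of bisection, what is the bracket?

[0.25, 0.3125]

m = 1, h(m) = -7 (−); new bracket [0, 1]
m = 0.5, h(m) = -2.125 (−); new bracket [0, 0.5]
m = 0.25, h(m) = 0.078125 (+); new bracket [0.25, 0.5]
m = 0.375, h(m) = -0.9941 (−); new bracket [0.25, 0.375]
m = 0.3125, h(m) = -0.45 (−); new bracket [0.25, 0.3125]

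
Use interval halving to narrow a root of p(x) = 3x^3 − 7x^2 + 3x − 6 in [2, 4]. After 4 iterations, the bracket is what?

p(3) = 21 > 0, so the root lies in [2, 3]
p(2.5) = 4.625 > 0, so the root lies in [2, 2.5]
p(2.25) = -0.515625 < 0, so the root lies in [2.25, 2.5]
p(2.375) = 1.8301 > 0, so the root lies in [2.25, 2.375]

[2.25, 2.375]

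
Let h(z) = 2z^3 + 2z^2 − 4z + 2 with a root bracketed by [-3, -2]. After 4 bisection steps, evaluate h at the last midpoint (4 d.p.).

midpoint -2.5: h = -6.75 < 0 → [-2.5, -2]
midpoint -2.25: h = -1.65625 < 0 → [-2.25, -2]
midpoint -2.125: h = 0.339844 > 0 → [-2.25, -2.125]
midpoint -2.1875: h = -0.6147 < 0 → [-2.1875, -2.125]

-0.6147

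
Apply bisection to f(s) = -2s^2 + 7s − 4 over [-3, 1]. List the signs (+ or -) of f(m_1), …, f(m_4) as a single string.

---+

f(-1) = -13 < 0, so the root lies in [-1, 1]
f(0) = -4 < 0, so the root lies in [0, 1]
f(0.5) = -1 < 0, so the root lies in [0.5, 1]
f(0.75) = 0.125 > 0, so the root lies in [0.5, 0.75]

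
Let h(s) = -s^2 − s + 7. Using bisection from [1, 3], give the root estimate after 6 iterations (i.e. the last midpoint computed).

midpoint 2: h = 1 > 0 → [2, 3]
midpoint 2.5: h = -1.75 < 0 → [2, 2.5]
midpoint 2.25: h = -0.3125 < 0 → [2, 2.25]
midpoint 2.125: h = 0.3594 > 0 → [2.125, 2.25]
midpoint 2.1875: h = 0.0273 > 0 → [2.1875, 2.25]
midpoint 2.21875: h = -0.1416 < 0 → [2.1875, 2.21875]

2.21875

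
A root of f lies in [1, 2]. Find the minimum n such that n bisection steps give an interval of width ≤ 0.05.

Width after n steps is 1/2^n. Need 2^n ≥ 1/0.05 = 20.
2^4 = 16 < 20 ≤ 2^5 = 32, so n = 5.

5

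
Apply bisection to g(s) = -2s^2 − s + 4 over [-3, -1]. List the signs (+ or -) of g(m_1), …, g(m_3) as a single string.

-+-

midpoint -2: g = -2 < 0 → [-2, -1]
midpoint -1.5: g = 1 > 0 → [-2, -1.5]
midpoint -1.75: g = -0.375 < 0 → [-1.75, -1.5]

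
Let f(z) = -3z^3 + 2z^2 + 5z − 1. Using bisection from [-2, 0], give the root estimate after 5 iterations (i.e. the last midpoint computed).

-1.0625

f(-1) = -1 < 0, so the root lies in [-2, -1]
f(-1.5) = 6.125 > 0, so the root lies in [-1.5, -1]
f(-1.25) = 1.734375 > 0, so the root lies in [-1.25, -1]
f(-1.125) = 0.1777 > 0, so the root lies in [-1.125, -1]
f(-1.0625) = -0.4563 < 0, so the root lies in [-1.125, -1.0625]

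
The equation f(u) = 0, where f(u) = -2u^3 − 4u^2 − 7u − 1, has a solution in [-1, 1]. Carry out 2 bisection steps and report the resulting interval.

u = 0 gives f = -1, negative; keep [-1, 0]
u = -0.5 gives f = 1.75, positive; keep [-0.5, 0]

[-0.5, 0]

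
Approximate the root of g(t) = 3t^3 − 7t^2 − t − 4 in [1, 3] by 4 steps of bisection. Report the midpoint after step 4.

2.625

m = 2, g(m) = -10 (−); new bracket [2, 3]
m = 2.5, g(m) = -3.375 (−); new bracket [2.5, 3]
m = 2.75, g(m) = 2.703125 (+); new bracket [2.5, 2.75]
m = 2.625, g(m) = -0.5957 (−); new bracket [2.625, 2.75]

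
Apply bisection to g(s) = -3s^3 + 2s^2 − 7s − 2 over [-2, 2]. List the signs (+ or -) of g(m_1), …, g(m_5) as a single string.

midpoint 0: g = -2 < 0 → [-2, 0]
midpoint -1: g = 10 > 0 → [-1, 0]
midpoint -0.5: g = 2.375 > 0 → [-0.5, 0]
midpoint -0.25: g = -0.0781 < 0 → [-0.5, -0.25]
midpoint -0.375: g = 1.0645 > 0 → [-0.375, -0.25]

-++-+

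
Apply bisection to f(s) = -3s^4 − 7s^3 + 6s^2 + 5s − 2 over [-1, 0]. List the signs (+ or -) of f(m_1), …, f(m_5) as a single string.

--++-

midpoint -0.5: f = -2.3125 < 0 → [-1, -0.5]
midpoint -0.75: f = -0.371094 < 0 → [-1, -0.75]
midpoint -0.875: f = 1.149658 > 0 → [-0.875, -0.75]
midpoint -0.8125: f = 0.3457 > 0 → [-0.8125, -0.75]
midpoint -0.78125: f = -0.0239 < 0 → [-0.8125, -0.78125]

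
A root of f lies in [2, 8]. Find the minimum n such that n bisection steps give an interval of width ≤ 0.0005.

Width after n steps is 6/2^n. Need 2^n ≥ 6/0.0005 = 12000.
2^13 = 8192 < 12000 ≤ 2^14 = 16384, so n = 14.

14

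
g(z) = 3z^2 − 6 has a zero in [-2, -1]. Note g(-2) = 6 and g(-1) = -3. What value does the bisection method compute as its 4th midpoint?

-1.4375

midpoint -1.5: g = 0.75 > 0 → [-1.5, -1]
midpoint -1.25: g = -1.3125 < 0 → [-1.5, -1.25]
midpoint -1.375: g = -0.328125 < 0 → [-1.5, -1.375]
midpoint -1.4375: g = 0.1992 > 0 → [-1.4375, -1.375]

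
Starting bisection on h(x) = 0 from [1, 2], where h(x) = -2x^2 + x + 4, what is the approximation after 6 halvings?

m = 1.5, h(m) = 1 (+); new bracket [1.5, 2]
m = 1.75, h(m) = -0.375 (−); new bracket [1.5, 1.75]
m = 1.625, h(m) = 0.34375 (+); new bracket [1.625, 1.75]
m = 1.6875, h(m) = -0.0078 (−); new bracket [1.625, 1.6875]
m = 1.65625, h(m) = 0.1699 (+); new bracket [1.65625, 1.6875]
m = 1.671875, h(m) = 0.0815 (+); new bracket [1.671875, 1.6875]

1.671875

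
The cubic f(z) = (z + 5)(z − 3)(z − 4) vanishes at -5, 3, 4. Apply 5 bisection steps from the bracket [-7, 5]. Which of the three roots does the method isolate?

-5

f(-1) = 80 > 0, so the root lies in [-7, -1]
f(-4) = 56 > 0, so the root lies in [-7, -4]
f(-5.5) = -40.375 < 0, so the root lies in [-5.5, -4]
f(-4.75) = 16.9531 > 0, so the root lies in [-5.5, -4.75]
f(-5.125) = -9.2676 < 0, so the root lies in [-5.125, -4.75]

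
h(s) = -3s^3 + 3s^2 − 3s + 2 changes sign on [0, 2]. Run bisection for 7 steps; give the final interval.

[0.78125, 0.796875]

h(1) = -1 < 0, so the root lies in [0, 1]
h(0.5) = 0.875 > 0, so the root lies in [0.5, 1]
h(0.75) = 0.171875 > 0, so the root lies in [0.75, 1]
h(0.875) = -0.3379 < 0, so the root lies in [0.75, 0.875]
h(0.8125) = -0.0662 < 0, so the root lies in [0.75, 0.8125]
h(0.78125) = 0.0568 > 0, so the root lies in [0.78125, 0.8125]
h(0.796875) = -0.0037 < 0, so the root lies in [0.78125, 0.796875]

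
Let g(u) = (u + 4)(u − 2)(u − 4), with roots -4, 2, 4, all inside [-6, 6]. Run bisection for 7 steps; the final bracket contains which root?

g(0) = 32 > 0, so the root lies in [-6, 0]
g(-3) = 35 > 0, so the root lies in [-6, -3]
g(-4.5) = -27.625 < 0, so the root lies in [-4.5, -3]
g(-3.75) = 11.1406 > 0, so the root lies in [-4.5, -3.75]
g(-4.125) = -6.2207 < 0, so the root lies in [-4.125, -3.75]
g(-3.9375) = 2.9456 > 0, so the root lies in [-4.125, -3.9375]
g(-4.03125) = -1.5137 < 0, so the root lies in [-4.03125, -3.9375]

-4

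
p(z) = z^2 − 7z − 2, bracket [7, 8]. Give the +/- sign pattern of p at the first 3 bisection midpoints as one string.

m = 7.5, p(m) = 1.75 (+); new bracket [7, 7.5]
m = 7.25, p(m) = -0.1875 (−); new bracket [7.25, 7.5]
m = 7.375, p(m) = 0.765625 (+); new bracket [7.25, 7.375]

+-+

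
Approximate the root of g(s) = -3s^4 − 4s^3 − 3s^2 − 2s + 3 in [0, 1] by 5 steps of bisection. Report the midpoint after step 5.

0.53125

s = 0.5 gives g = 0.5625, positive; keep [0.5, 1]
s = 0.75 gives g = -2.824219, negative; keep [0.5, 0.75]
s = 0.625 gives g = -0.856201, negative; keep [0.5, 0.625]
s = 0.5625 gives g = -0.0865, negative; keep [0.5, 0.5625]
s = 0.53125 gives g = 0.2521, positive; keep [0.53125, 0.5625]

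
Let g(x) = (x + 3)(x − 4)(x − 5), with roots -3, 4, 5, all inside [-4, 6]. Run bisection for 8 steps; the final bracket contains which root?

-3

g(1) = 48 > 0, so the root lies in [-4, 1]
g(-1.5) = 53.625 > 0, so the root lies in [-4, -1.5]
g(-2.75) = 13.078125 > 0, so the root lies in [-4, -2.75]
g(-3.375) = -23.1621 < 0, so the root lies in [-3.375, -2.75]
g(-3.0625) = -3.5588 < 0, so the root lies in [-3.0625, -2.75]
g(-2.90625) = 5.119 > 0, so the root lies in [-3.0625, -2.90625]
g(-2.984375) = 0.8713 > 0, so the root lies in [-3.0625, -2.984375]
g(-3.0234375) = -1.3208 < 0, so the root lies in [-3.0234375, -2.984375]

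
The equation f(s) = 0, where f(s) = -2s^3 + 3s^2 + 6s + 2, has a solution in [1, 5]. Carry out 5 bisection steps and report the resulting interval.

s = 3 gives f = -7, negative; keep [1, 3]
s = 2 gives f = 10, positive; keep [2, 3]
s = 2.5 gives f = 4.5, positive; keep [2.5, 3]
s = 2.75 gives f = -0.4062, negative; keep [2.5, 2.75]
s = 2.625 gives f = 2.2461, positive; keep [2.625, 2.75]

[2.625, 2.75]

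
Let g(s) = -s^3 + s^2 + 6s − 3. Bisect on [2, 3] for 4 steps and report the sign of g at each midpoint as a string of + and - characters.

++--

s = 2.5 gives g = 2.625, positive; keep [2.5, 3]
s = 2.75 gives g = 0.265625, positive; keep [2.75, 3]
s = 2.875 gives g = -1.248047, negative; keep [2.75, 2.875]
s = 2.8125 gives g = -0.4622, negative; keep [2.75, 2.8125]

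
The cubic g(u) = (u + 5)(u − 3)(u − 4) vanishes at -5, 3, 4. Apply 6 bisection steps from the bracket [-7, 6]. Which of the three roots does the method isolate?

-5

midpoint -0.5: g = 70.875 > 0 → [-7, -0.5]
midpoint -3.75: g = 65.390625 > 0 → [-7, -3.75]
midpoint -5.375: g = -29.443359 < 0 → [-5.375, -3.75]
midpoint -4.5625: g = 28.3298 > 0 → [-5.375, -4.5625]
midpoint -4.96875: g = 2.2334 > 0 → [-5.375, -4.96875]
midpoint -5.171875: g = -12.8823 < 0 → [-5.171875, -4.96875]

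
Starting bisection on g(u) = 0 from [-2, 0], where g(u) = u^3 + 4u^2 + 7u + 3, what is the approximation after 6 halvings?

g(-1) = -1 < 0, so the root lies in [-1, 0]
g(-0.5) = 0.375 > 0, so the root lies in [-1, -0.5]
g(-0.75) = -0.421875 < 0, so the root lies in [-0.75, -0.5]
g(-0.625) = -0.0566 < 0, so the root lies in [-0.625, -0.5]
g(-0.5625) = 0.1501 > 0, so the root lies in [-0.625, -0.5625]
g(-0.59375) = 0.0446 > 0, so the root lies in [-0.625, -0.59375]

-0.59375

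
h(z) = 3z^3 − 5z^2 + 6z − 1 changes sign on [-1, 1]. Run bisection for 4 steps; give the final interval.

[0.125, 0.25]

m = 0, h(m) = -1 (−); new bracket [0, 1]
m = 0.5, h(m) = 1.125 (+); new bracket [0, 0.5]
m = 0.25, h(m) = 0.234375 (+); new bracket [0, 0.25]
m = 0.125, h(m) = -0.3223 (−); new bracket [0.125, 0.25]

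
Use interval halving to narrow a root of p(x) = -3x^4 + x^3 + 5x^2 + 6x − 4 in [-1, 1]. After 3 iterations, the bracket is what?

m = 0, p(m) = -4 (−); new bracket [0, 1]
m = 0.5, p(m) = 0.1875 (+); new bracket [0, 0.5]
m = 0.25, p(m) = -2.183594 (−); new bracket [0.25, 0.5]

[0.25, 0.5]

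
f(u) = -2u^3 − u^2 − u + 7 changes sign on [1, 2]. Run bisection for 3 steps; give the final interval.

[1.25, 1.375]

midpoint 1.5: f = -3.5 < 0 → [1, 1.5]
midpoint 1.25: f = 0.28125 > 0 → [1.25, 1.5]
midpoint 1.375: f = -1.464844 < 0 → [1.25, 1.375]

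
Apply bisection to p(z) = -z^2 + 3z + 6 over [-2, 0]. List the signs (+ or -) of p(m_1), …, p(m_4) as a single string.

midpoint -1: p = 2 > 0 → [-2, -1]
midpoint -1.5: p = -0.75 < 0 → [-1.5, -1]
midpoint -1.25: p = 0.6875 > 0 → [-1.5, -1.25]
midpoint -1.375: p = -0.0156 < 0 → [-1.375, -1.25]

+-+-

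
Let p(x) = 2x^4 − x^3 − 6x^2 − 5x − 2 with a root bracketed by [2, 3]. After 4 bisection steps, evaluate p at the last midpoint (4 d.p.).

-0.8200

m = 2.5, p(m) = 10.5 (+); new bracket [2, 2.5]
m = 2.25, p(m) = -3.757812 (−); new bracket [2.25, 2.5]
m = 2.375, p(m) = 2.518066 (+); new bracket [2.25, 2.375]
m = 2.3125, p(m) = -0.82 (−); new bracket [2.3125, 2.375]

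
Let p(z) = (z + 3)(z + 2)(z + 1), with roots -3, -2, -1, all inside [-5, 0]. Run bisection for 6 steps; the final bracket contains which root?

-3

m = -2.5, p(m) = 0.375 (+); new bracket [-5, -2.5]
m = -3.75, p(m) = -3.609375 (−); new bracket [-3.75, -2.5]
m = -3.125, p(m) = -0.298828 (−); new bracket [-3.125, -2.5]
m = -2.8125, p(m) = 0.2761 (+); new bracket [-3.125, -2.8125]
m = -2.96875, p(m) = 0.0596 (+); new bracket [-3.125, -2.96875]
m = -3.046875, p(m) = -0.1004 (−); new bracket [-3.046875, -2.96875]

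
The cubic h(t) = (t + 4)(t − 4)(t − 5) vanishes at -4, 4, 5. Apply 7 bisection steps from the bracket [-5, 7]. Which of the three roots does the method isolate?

-4

h(1) = 60 > 0, so the root lies in [-5, 1]
h(-2) = 84 > 0, so the root lies in [-5, -2]
h(-3.5) = 31.875 > 0, so the root lies in [-5, -3.5]
h(-4.25) = -19.0781 < 0, so the root lies in [-4.25, -3.5]
h(-3.875) = 8.7363 > 0, so the root lies in [-4.25, -3.875]
h(-4.0625) = -4.5667 < 0, so the root lies in [-4.0625, -3.875]
h(-3.96875) = 2.2334 > 0, so the root lies in [-4.0625, -3.96875]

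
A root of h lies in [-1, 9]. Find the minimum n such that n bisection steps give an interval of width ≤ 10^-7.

Width after n steps is 10/2^n. Need 2^n ≥ 10/10^-7 = 100000000.
2^26 = 67108864 < 100000000 ≤ 2^27 = 134217728, so n = 27.

27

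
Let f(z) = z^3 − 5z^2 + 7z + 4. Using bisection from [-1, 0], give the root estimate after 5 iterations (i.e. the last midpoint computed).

-0.40625

midpoint -0.5: f = -0.875 < 0 → [-0.5, 0]
midpoint -0.25: f = 1.921875 > 0 → [-0.5, -0.25]
midpoint -0.375: f = 0.619141 > 0 → [-0.5, -0.375]
midpoint -0.4375: f = -0.1033 < 0 → [-0.4375, -0.375]
midpoint -0.40625: f = 0.264 > 0 → [-0.4375, -0.40625]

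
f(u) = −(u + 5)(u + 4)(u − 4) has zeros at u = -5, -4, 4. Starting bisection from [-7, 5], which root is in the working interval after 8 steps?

4

u = -1 gives f = 60, positive; keep [-1, 5]
u = 2 gives f = 84, positive; keep [2, 5]
u = 3.5 gives f = 31.875, positive; keep [3.5, 5]
u = 4.25 gives f = -19.0781, negative; keep [3.5, 4.25]
u = 3.875 gives f = 8.7363, positive; keep [3.875, 4.25]
u = 4.0625 gives f = -4.5667, negative; keep [3.875, 4.0625]
u = 3.96875 gives f = 2.2334, positive; keep [3.96875, 4.0625]
u = 4.015625 gives f = -1.1292, negative; keep [3.96875, 4.015625]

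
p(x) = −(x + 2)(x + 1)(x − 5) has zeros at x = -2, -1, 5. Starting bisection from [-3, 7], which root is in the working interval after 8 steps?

5

midpoint 2: p = 36 > 0 → [2, 7]
midpoint 4.5: p = 17.875 > 0 → [4.5, 7]
midpoint 5.75: p = -39.234375 < 0 → [4.5, 5.75]
midpoint 5.125: p = -5.4551 < 0 → [4.5, 5.125]
midpoint 4.8125: p = 7.4246 > 0 → [4.8125, 5.125]
midpoint 4.96875: p = 1.2998 > 0 → [4.96875, 5.125]
midpoint 5.046875: p = -1.9974 < 0 → [4.96875, 5.046875]
midpoint 5.0078125: p = -0.3289 < 0 → [4.96875, 5.0078125]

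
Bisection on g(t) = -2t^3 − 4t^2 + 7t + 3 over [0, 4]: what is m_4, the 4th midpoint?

g(2) = -15 < 0, so the root lies in [0, 2]
g(1) = 4 > 0, so the root lies in [1, 2]
g(1.5) = -2.25 < 0, so the root lies in [1, 1.5]
g(1.25) = 1.5938 > 0, so the root lies in [1.25, 1.5]

1.25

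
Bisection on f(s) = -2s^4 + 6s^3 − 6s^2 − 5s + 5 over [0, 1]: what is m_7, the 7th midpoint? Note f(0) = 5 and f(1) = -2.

0.7265625

s = 0.5 gives f = 1.625, positive; keep [0.5, 1]
s = 0.75 gives f = -0.226562, negative; keep [0.5, 0.75]
s = 0.625 gives f = 0.690918, positive; keep [0.625, 0.75]
s = 0.6875 gives f = 0.2295, positive; keep [0.6875, 0.75]
s = 0.71875 gives f = 0.0007, positive; keep [0.71875, 0.75]
s = 0.734375 gives f = -0.1131, negative; keep [0.71875, 0.734375]
s = 0.7265625 gives f = -0.0562, negative; keep [0.71875, 0.7265625]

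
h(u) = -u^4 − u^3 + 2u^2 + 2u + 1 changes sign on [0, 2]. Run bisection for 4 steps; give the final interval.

[1.5, 1.625]

u = 1 gives h = 3, positive; keep [1, 2]
u = 1.5 gives h = 0.0625, positive; keep [1.5, 2]
u = 1.75 gives h = -4.113281, negative; keep [1.5, 1.75]
u = 1.625 gives h = -1.7327, negative; keep [1.5, 1.625]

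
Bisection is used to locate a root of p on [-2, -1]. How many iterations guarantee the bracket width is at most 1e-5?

17

Width after n steps is 1/2^n. Need 2^n ≥ 1/1e-5 = 100000.
2^16 = 65536 < 100000 ≤ 2^17 = 131072, so n = 17.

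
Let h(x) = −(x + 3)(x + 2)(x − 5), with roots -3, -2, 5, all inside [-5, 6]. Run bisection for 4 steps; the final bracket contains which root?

midpoint 0.5: h = 39.375 > 0 → [0.5, 6]
midpoint 3.25: h = 57.421875 > 0 → [3.25, 6]
midpoint 4.625: h = 18.943359 > 0 → [4.625, 6]
midpoint 5.3125: h = -18.9954 < 0 → [4.625, 5.3125]

5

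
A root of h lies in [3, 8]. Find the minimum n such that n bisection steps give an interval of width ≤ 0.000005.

Width after n steps is 5/2^n. Need 2^n ≥ 5/0.000005 = 1000000.
2^19 = 524288 < 1000000 ≤ 2^20 = 1048576, so n = 20.

20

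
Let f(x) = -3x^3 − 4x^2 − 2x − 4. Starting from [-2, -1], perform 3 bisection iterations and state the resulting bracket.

midpoint -1.5: f = 0.125 > 0 → [-1.5, -1]
midpoint -1.25: f = -1.890625 < 0 → [-1.5, -1.25]
midpoint -1.375: f = -1.013672 < 0 → [-1.5, -1.375]

[-1.5, -1.375]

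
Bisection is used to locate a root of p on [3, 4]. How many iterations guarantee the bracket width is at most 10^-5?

Width after n steps is 1/2^n. Need 2^n ≥ 1/10^-5 = 100000.
2^16 = 65536 < 100000 ≤ 2^17 = 131072, so n = 17.

17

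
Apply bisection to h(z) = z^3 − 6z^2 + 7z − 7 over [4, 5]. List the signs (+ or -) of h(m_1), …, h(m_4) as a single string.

midpoint 4.5: h = -5.875 < 0 → [4.5, 5]
midpoint 4.75: h = -1.953125 < 0 → [4.75, 5]
midpoint 4.875: h = 0.388672 > 0 → [4.75, 4.875]
midpoint 4.8125: h = -0.8152 < 0 → [4.8125, 4.875]

--+-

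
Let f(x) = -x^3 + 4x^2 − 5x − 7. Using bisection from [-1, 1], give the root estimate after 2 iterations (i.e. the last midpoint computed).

x = 0 gives f = -7, negative; keep [-1, 0]
x = -0.5 gives f = -3.375, negative; keep [-1, -0.5]

-0.5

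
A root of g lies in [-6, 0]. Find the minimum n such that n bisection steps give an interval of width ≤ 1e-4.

16

Width after n steps is 6/2^n. Need 2^n ≥ 6/1e-4 = 60000.
2^15 = 32768 < 60000 ≤ 2^16 = 65536, so n = 16.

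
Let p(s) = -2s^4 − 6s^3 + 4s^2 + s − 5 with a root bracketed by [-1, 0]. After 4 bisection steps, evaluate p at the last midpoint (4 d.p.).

s = -0.5 gives p = -3.875, negative; keep [-1, -0.5]
s = -0.75 gives p = -1.601562, negative; keep [-1, -0.75]
s = -0.875 gives p = 0.034668, positive; keep [-0.875, -0.75]
s = -0.8125 gives p = -0.8252, negative; keep [-0.875, -0.8125]

-0.8252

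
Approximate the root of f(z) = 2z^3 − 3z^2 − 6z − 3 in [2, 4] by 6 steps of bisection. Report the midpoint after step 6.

2.78125

m = 3, f(m) = 6 (+); new bracket [2, 3]
m = 2.5, f(m) = -5.5 (−); new bracket [2.5, 3]
m = 2.75, f(m) = -0.59375 (−); new bracket [2.75, 3]
m = 2.875, f(m) = 2.4805 (+); new bracket [2.75, 2.875]
m = 2.8125, f(m) = 0.8892 (+); new bracket [2.75, 2.8125]
m = 2.78125, f(m) = 0.1343 (+); new bracket [2.75, 2.78125]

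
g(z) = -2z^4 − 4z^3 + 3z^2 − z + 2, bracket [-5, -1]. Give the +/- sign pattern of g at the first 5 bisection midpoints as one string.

m = -3, g(m) = -22 (−); new bracket [-3, -1]
m = -2, g(m) = 16 (+); new bracket [-3, -2]
m = -2.5, g(m) = 7.625 (+); new bracket [-3, -2.5]
m = -2.75, g(m) = -3.7578 (−); new bracket [-2.75, -2.5]
m = -2.625, g(m) = 2.687 (+); new bracket [-2.75, -2.625]

-++-+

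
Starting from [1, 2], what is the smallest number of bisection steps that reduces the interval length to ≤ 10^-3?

Width after n steps is 1/2^n. Need 2^n ≥ 1/10^-3 = 1000.
2^9 = 512 < 1000 ≤ 2^10 = 1024, so n = 10.

10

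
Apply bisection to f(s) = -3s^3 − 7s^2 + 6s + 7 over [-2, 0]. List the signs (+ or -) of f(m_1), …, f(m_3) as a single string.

f(-1) = -3 < 0, so the root lies in [-1, 0]
f(-0.5) = 2.625 > 0, so the root lies in [-1, -0.5]
f(-0.75) = -0.171875 < 0, so the root lies in [-0.75, -0.5]

-+-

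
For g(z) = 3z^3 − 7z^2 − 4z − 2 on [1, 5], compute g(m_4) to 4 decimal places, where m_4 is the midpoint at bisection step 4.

-3.5469

z = 3 gives g = 4, positive; keep [1, 3]
z = 2 gives g = -14, negative; keep [2, 3]
z = 2.5 gives g = -8.875, negative; keep [2.5, 3]
z = 2.75 gives g = -3.5469, negative; keep [2.75, 3]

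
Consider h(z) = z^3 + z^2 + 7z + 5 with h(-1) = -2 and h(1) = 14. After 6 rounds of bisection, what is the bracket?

[-0.75, -0.71875]

midpoint 0: h = 5 > 0 → [-1, 0]
midpoint -0.5: h = 1.625 > 0 → [-1, -0.5]
midpoint -0.75: h = -0.109375 < 0 → [-0.75, -0.5]
midpoint -0.625: h = 0.7715 > 0 → [-0.75, -0.625]
midpoint -0.6875: h = 0.3352 > 0 → [-0.75, -0.6875]
midpoint -0.71875: h = 0.114 > 0 → [-0.75, -0.71875]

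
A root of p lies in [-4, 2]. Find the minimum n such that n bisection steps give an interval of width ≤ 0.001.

Width after n steps is 6/2^n. Need 2^n ≥ 6/0.001 = 6000.
2^12 = 4096 < 6000 ≤ 2^13 = 8192, so n = 13.

13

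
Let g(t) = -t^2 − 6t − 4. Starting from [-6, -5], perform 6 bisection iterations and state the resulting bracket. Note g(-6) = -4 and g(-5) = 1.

g(-5.5) = -1.25 < 0, so the root lies in [-5.5, -5]
g(-5.25) = -0.0625 < 0, so the root lies in [-5.25, -5]
g(-5.125) = 0.484375 > 0, so the root lies in [-5.25, -5.125]
g(-5.1875) = 0.2148 > 0, so the root lies in [-5.25, -5.1875]
g(-5.21875) = 0.0771 > 0, so the root lies in [-5.25, -5.21875]
g(-5.234375) = 0.0076 > 0, so the root lies in [-5.25, -5.234375]

[-5.25, -5.234375]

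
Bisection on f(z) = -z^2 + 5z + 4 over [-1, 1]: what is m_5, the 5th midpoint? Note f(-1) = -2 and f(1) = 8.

f(0) = 4 > 0, so the root lies in [-1, 0]
f(-0.5) = 1.25 > 0, so the root lies in [-1, -0.5]
f(-0.75) = -0.3125 < 0, so the root lies in [-0.75, -0.5]
f(-0.625) = 0.4844 > 0, so the root lies in [-0.75, -0.625]
f(-0.6875) = 0.0898 > 0, so the root lies in [-0.75, -0.6875]

-0.6875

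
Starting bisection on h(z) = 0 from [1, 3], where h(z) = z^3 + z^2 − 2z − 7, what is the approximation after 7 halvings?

h(2) = 1 > 0, so the root lies in [1, 2]
h(1.5) = -4.375 < 0, so the root lies in [1.5, 2]
h(1.75) = -2.078125 < 0, so the root lies in [1.75, 2]
h(1.875) = -0.6426 < 0, so the root lies in [1.875, 2]
h(1.9375) = 0.1521 > 0, so the root lies in [1.875, 1.9375]
h(1.90625) = -0.2518 < 0, so the root lies in [1.90625, 1.9375]
h(1.921875) = -0.0515 < 0, so the root lies in [1.921875, 1.9375]

1.921875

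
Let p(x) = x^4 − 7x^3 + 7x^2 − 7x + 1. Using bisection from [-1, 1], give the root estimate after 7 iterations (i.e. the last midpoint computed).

midpoint 0: p = 1 > 0 → [0, 1]
midpoint 0.5: p = -1.5625 < 0 → [0, 0.5]
midpoint 0.25: p = -0.417969 < 0 → [0, 0.25]
midpoint 0.125: p = 0.2209 > 0 → [0.125, 0.25]
midpoint 0.1875: p = -0.1113 < 0 → [0.125, 0.1875]
midpoint 0.15625: p = 0.051 > 0 → [0.15625, 0.1875]
midpoint 0.171875: p = -0.031 < 0 → [0.15625, 0.171875]

0.171875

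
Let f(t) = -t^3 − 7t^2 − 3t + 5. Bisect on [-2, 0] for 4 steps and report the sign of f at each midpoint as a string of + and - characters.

+--+

m = -1, f(m) = 2 (+); new bracket [-2, -1]
m = -1.5, f(m) = -2.875 (−); new bracket [-1.5, -1]
m = -1.25, f(m) = -0.234375 (−); new bracket [-1.25, -1]
m = -1.125, f(m) = 0.9395 (+); new bracket [-1.25, -1.125]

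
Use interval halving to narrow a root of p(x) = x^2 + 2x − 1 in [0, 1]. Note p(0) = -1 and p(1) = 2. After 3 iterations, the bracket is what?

midpoint 0.5: p = 0.25 > 0 → [0, 0.5]
midpoint 0.25: p = -0.4375 < 0 → [0.25, 0.5]
midpoint 0.375: p = -0.109375 < 0 → [0.375, 0.5]

[0.375, 0.5]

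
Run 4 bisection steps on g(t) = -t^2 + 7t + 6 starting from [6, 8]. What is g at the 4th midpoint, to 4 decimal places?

m = 7, g(m) = 6 (+); new bracket [7, 8]
m = 7.5, g(m) = 2.25 (+); new bracket [7.5, 8]
m = 7.75, g(m) = 0.1875 (+); new bracket [7.75, 8]
m = 7.875, g(m) = -0.8906 (−); new bracket [7.75, 7.875]

-0.8906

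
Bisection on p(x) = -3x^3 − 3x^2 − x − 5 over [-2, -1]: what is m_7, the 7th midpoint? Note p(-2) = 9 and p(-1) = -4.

midpoint -1.5: p = -0.125 < 0 → [-2, -1.5]
midpoint -1.75: p = 3.640625 > 0 → [-1.75, -1.5]
midpoint -1.625: p = 1.576172 > 0 → [-1.625, -1.5]
midpoint -1.5625: p = 0.6824 > 0 → [-1.5625, -1.5]
midpoint -1.53125: p = 0.2682 > 0 → [-1.53125, -1.5]
midpoint -1.515625: p = 0.069 > 0 → [-1.515625, -1.5]
midpoint -1.5078125: p = -0.0287 < 0 → [-1.515625, -1.5078125]

-1.5078125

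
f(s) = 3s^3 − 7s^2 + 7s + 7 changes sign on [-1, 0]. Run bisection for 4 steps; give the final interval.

[-0.625, -0.5625]

f(-0.5) = 1.375 > 0, so the root lies in [-1, -0.5]
f(-0.75) = -3.453125 < 0, so the root lies in [-0.75, -0.5]
f(-0.625) = -0.841797 < 0, so the root lies in [-0.625, -0.5]
f(-0.5625) = 0.3137 > 0, so the root lies in [-0.625, -0.5625]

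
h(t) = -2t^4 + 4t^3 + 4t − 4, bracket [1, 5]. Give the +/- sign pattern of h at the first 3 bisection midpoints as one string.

-+-

m = 3, h(m) = -46 (−); new bracket [1, 3]
m = 2, h(m) = 4 (+); new bracket [2, 3]
m = 2.5, h(m) = -9.625 (−); new bracket [2, 2.5]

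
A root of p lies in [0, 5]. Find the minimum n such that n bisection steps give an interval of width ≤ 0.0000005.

Width after n steps is 5/2^n. Need 2^n ≥ 5/0.0000005 = 10000000.
2^23 = 8388608 < 10000000 ≤ 2^24 = 16777216, so n = 24.

24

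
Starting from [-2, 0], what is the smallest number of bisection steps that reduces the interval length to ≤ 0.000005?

Width after n steps is 2/2^n. Need 2^n ≥ 2/0.000005 = 400000.
2^18 = 262144 < 400000 ≤ 2^19 = 524288, so n = 19.

19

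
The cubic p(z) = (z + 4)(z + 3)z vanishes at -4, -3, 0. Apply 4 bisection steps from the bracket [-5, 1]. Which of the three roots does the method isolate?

m = -2, p(m) = -4 (−); new bracket [-2, 1]
m = -0.5, p(m) = -4.375 (−); new bracket [-0.5, 1]
m = 0.25, p(m) = 3.453125 (+); new bracket [-0.5, 0.25]
m = -0.125, p(m) = -1.3926 (−); new bracket [-0.125, 0.25]

0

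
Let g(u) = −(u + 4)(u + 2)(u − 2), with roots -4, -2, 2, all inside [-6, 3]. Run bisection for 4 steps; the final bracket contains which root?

2

g(-1.5) = 4.375 > 0, so the root lies in [-1.5, 3]
g(0.75) = 16.328125 > 0, so the root lies in [0.75, 3]
g(1.875) = 2.845703 > 0, so the root lies in [1.875, 3]
g(2.4375) = -12.4978 < 0, so the root lies in [1.875, 2.4375]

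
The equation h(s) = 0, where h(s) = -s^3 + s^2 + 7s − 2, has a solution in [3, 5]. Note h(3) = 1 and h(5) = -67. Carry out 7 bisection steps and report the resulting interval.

m = 4, h(m) = -22 (−); new bracket [3, 4]
m = 3.5, h(m) = -8.125 (−); new bracket [3, 3.5]
m = 3.25, h(m) = -3.015625 (−); new bracket [3, 3.25]
m = 3.125, h(m) = -0.877 (−); new bracket [3, 3.125]
m = 3.0625, h(m) = 0.0935 (+); new bracket [3.0625, 3.125]
m = 3.09375, h(m) = -0.3836 (−); new bracket [3.0625, 3.09375]
m = 3.078125, h(m) = -0.1431 (−); new bracket [3.0625, 3.078125]

[3.0625, 3.078125]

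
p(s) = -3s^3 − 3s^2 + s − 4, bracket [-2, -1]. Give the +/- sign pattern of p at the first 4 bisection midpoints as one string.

m = -1.5, p(m) = -2.125 (−); new bracket [-2, -1.5]
m = -1.75, p(m) = 1.140625 (+); new bracket [-1.75, -1.5]
m = -1.625, p(m) = -0.673828 (−); new bracket [-1.75, -1.625]
m = -1.6875, p(m) = 0.1858 (+); new bracket [-1.6875, -1.625]

-+-+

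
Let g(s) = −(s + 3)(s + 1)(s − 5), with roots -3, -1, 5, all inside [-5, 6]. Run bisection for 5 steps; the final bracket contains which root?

5

g(0.5) = 23.625 > 0, so the root lies in [0.5, 6]
g(3.25) = 46.484375 > 0, so the root lies in [3.25, 6]
g(4.625) = 16.083984 > 0, so the root lies in [4.625, 6]
g(5.3125) = -16.3977 < 0, so the root lies in [4.625, 5.3125]
g(4.96875) = 1.4864 > 0, so the root lies in [4.96875, 5.3125]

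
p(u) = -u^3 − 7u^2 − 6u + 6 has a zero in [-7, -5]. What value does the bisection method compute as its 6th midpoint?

-5.78125

p(-6) = 6 > 0, so the root lies in [-6, -5]
p(-5.5) = -6.375 < 0, so the root lies in [-6, -5.5]
p(-5.75) = -0.828125 < 0, so the root lies in [-6, -5.75]
p(-5.875) = 2.4199 > 0, so the root lies in [-5.875, -5.75]
p(-5.8125) = 0.7551 > 0, so the root lies in [-5.8125, -5.75]
p(-5.78125) = -0.0466 < 0, so the root lies in [-5.8125, -5.78125]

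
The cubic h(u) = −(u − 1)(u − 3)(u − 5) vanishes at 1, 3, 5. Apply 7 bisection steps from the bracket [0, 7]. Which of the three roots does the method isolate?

5

m = 3.5, h(m) = 1.875 (+); new bracket [3.5, 7]
m = 5.25, h(m) = -2.390625 (−); new bracket [3.5, 5.25]
m = 4.375, h(m) = 2.900391 (+); new bracket [4.375, 5.25]
m = 4.8125, h(m) = 1.2957 (+); new bracket [4.8125, 5.25]
m = 5.03125, h(m) = -0.2559 (−); new bracket [4.8125, 5.03125]
m = 4.921875, h(m) = 0.5889 (+); new bracket [4.921875, 5.03125]
m = 4.9765625, h(m) = 0.1842 (+); new bracket [4.9765625, 5.03125]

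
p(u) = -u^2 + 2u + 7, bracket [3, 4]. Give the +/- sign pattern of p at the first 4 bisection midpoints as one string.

++-+

m = 3.5, p(m) = 1.75 (+); new bracket [3.5, 4]
m = 3.75, p(m) = 0.4375 (+); new bracket [3.75, 4]
m = 3.875, p(m) = -0.265625 (−); new bracket [3.75, 3.875]
m = 3.8125, p(m) = 0.0898 (+); new bracket [3.8125, 3.875]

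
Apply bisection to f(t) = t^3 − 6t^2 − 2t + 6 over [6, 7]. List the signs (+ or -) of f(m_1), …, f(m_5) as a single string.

++-+-

m = 6.5, f(m) = 14.125 (+); new bracket [6, 6.5]
m = 6.25, f(m) = 3.265625 (+); new bracket [6, 6.25]
m = 6.125, f(m) = -1.560547 (−); new bracket [6.125, 6.25]
m = 6.1875, f(m) = 0.8035 (+); new bracket [6.125, 6.1875]
m = 6.15625, f(m) = -0.3907 (−); new bracket [6.15625, 6.1875]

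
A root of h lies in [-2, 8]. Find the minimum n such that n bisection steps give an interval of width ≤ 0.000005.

Width after n steps is 10/2^n. Need 2^n ≥ 10/0.000005 = 2000000.
2^20 = 1048576 < 2000000 ≤ 2^21 = 2097152, so n = 21.

21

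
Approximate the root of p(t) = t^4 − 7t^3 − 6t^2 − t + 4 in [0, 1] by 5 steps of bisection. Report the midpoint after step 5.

p(0.5) = 1.1875 > 0, so the root lies in [0.5, 1]
p(0.75) = -2.761719 < 0, so the root lies in [0.5, 0.75]
p(0.625) = -0.525146 < 0, so the root lies in [0.5, 0.625]
p(0.5625) = 0.3933 > 0, so the root lies in [0.5625, 0.625]
p(0.59375) = -0.0499 < 0, so the root lies in [0.5625, 0.59375]

0.59375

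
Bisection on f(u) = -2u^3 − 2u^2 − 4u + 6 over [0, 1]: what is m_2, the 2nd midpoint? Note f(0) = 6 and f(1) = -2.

m = 0.5, f(m) = 3.25 (+); new bracket [0.5, 1]
m = 0.75, f(m) = 1.03125 (+); new bracket [0.75, 1]

0.75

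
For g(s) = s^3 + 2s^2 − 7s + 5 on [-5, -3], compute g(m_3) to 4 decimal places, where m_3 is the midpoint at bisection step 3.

-5.8906

midpoint -4: g = 1 > 0 → [-5, -4]
midpoint -4.5: g = -14.125 < 0 → [-4.5, -4]
midpoint -4.25: g = -5.890625 < 0 → [-4.25, -4]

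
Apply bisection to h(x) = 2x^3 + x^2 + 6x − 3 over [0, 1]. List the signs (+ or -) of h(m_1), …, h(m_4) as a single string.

x = 0.5 gives h = 0.5, positive; keep [0, 0.5]
x = 0.25 gives h = -1.40625, negative; keep [0.25, 0.5]
x = 0.375 gives h = -0.503906, negative; keep [0.375, 0.5]
x = 0.4375 gives h = -0.0161, negative; keep [0.4375, 0.5]

+---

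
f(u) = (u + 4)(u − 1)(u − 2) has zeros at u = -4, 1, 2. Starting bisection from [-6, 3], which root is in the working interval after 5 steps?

f(-1.5) = 21.875 > 0, so the root lies in [-6, -1.5]
f(-3.75) = 6.828125 > 0, so the root lies in [-6, -3.75]
f(-4.875) = -35.341797 < 0, so the root lies in [-4.875, -3.75]
f(-4.3125) = -10.4797 < 0, so the root lies in [-4.3125, -3.75]
f(-4.03125) = -0.9483 < 0, so the root lies in [-4.03125, -3.75]

-4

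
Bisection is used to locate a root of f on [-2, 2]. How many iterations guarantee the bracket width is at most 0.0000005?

Width after n steps is 4/2^n. Need 2^n ≥ 4/0.0000005 = 8000000.
2^22 = 4194304 < 8000000 ≤ 2^23 = 8388608, so n = 23.

23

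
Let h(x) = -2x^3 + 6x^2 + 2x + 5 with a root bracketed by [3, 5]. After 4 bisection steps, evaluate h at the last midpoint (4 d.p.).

m = 4, h(m) = -19 (−); new bracket [3, 4]
m = 3.5, h(m) = -0.25 (−); new bracket [3, 3.5]
m = 3.25, h(m) = 6.21875 (+); new bracket [3.25, 3.5]
m = 3.375, h(m) = 3.207 (+); new bracket [3.375, 3.5]

3.2070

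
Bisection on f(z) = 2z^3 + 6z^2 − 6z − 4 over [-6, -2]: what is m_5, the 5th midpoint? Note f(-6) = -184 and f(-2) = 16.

midpoint -4: f = -12 < 0 → [-4, -2]
midpoint -3: f = 14 > 0 → [-4, -3]
midpoint -3.5: f = 4.75 > 0 → [-4, -3.5]
midpoint -3.75: f = -2.5938 < 0 → [-3.75, -3.5]
midpoint -3.625: f = 1.3242 > 0 → [-3.75, -3.625]

-3.625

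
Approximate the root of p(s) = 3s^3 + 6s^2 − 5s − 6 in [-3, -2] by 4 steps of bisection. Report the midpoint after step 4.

-2.3125

p(-2.5) = -2.875 < 0, so the root lies in [-2.5, -2]
p(-2.25) = 1.453125 > 0, so the root lies in [-2.5, -2.25]
p(-2.375) = -0.470703 < 0, so the root lies in [-2.375, -2.25]
p(-2.3125) = 0.5491 > 0, so the root lies in [-2.375, -2.3125]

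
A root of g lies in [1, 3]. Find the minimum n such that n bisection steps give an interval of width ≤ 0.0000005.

22

Width after n steps is 2/2^n. Need 2^n ≥ 2/0.0000005 = 4000000.
2^21 = 2097152 < 4000000 ≤ 2^22 = 4194304, so n = 22.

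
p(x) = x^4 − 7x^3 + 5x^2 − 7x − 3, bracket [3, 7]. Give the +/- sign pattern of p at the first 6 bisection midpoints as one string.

x = 5 gives p = -163, negative; keep [5, 7]
x = 6 gives p = -81, negative; keep [6, 7]
x = 6.5 gives p = 25.4375, positive; keep [6, 6.5]
x = 6.25 gives p = -34.543, negative; keep [6.25, 6.5]
x = 6.375 gives p = -6.3494, negative; keep [6.375, 6.5]
x = 6.4375 gives p = 9.0813, positive; keep [6.375, 6.4375]

--+--+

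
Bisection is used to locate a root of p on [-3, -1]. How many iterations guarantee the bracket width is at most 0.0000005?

22

Width after n steps is 2/2^n. Need 2^n ≥ 2/0.0000005 = 4000000.
2^21 = 2097152 < 4000000 ≤ 2^22 = 4194304, so n = 22.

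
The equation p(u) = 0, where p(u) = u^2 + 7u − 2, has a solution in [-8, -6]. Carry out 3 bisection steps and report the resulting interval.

[-7.5, -7.25]

midpoint -7: p = -2 < 0 → [-8, -7]
midpoint -7.5: p = 1.75 > 0 → [-7.5, -7]
midpoint -7.25: p = -0.1875 < 0 → [-7.5, -7.25]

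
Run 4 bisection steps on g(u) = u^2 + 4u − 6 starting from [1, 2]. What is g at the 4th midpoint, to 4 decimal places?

midpoint 1.5: g = 2.25 > 0 → [1, 1.5]
midpoint 1.25: g = 0.5625 > 0 → [1, 1.25]
midpoint 1.125: g = -0.234375 < 0 → [1.125, 1.25]
midpoint 1.1875: g = 0.1602 > 0 → [1.125, 1.1875]

0.1602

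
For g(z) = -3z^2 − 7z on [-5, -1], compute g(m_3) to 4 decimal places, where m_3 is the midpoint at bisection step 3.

-1.2500

g(-3) = -6 < 0, so the root lies in [-3, -1]
g(-2) = 2 > 0, so the root lies in [-3, -2]
g(-2.5) = -1.25 < 0, so the root lies in [-2.5, -2]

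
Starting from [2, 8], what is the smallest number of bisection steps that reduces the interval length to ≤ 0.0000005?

Width after n steps is 6/2^n. Need 2^n ≥ 6/0.0000005 = 12000000.
2^23 = 8388608 < 12000000 ≤ 2^24 = 16777216, so n = 24.

24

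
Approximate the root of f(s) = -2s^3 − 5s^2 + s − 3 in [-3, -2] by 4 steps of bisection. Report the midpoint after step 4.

s = -2.5 gives f = -5.5, negative; keep [-3, -2.5]
s = -2.75 gives f = -1.96875, negative; keep [-3, -2.75]
s = -2.875 gives f = 0.324219, positive; keep [-2.875, -2.75]
s = -2.8125 gives f = -0.8687, negative; keep [-2.875, -2.8125]

-2.8125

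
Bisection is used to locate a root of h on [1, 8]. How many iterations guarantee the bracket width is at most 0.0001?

Width after n steps is 7/2^n. Need 2^n ≥ 7/0.0001 = 70000.
2^16 = 65536 < 70000 ≤ 2^17 = 131072, so n = 17.

17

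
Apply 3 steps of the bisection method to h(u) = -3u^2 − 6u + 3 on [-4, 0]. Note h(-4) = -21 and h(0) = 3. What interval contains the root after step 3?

[-2.5, -2]

h(-2) = 3 > 0, so the root lies in [-4, -2]
h(-3) = -6 < 0, so the root lies in [-3, -2]
h(-2.5) = -0.75 < 0, so the root lies in [-2.5, -2]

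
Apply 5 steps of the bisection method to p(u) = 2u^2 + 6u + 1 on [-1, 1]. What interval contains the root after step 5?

[-0.1875, -0.125]

m = 0, p(m) = 1 (+); new bracket [-1, 0]
m = -0.5, p(m) = -1.5 (−); new bracket [-0.5, 0]
m = -0.25, p(m) = -0.375 (−); new bracket [-0.25, 0]
m = -0.125, p(m) = 0.2812 (+); new bracket [-0.25, -0.125]
m = -0.1875, p(m) = -0.0547 (−); new bracket [-0.1875, -0.125]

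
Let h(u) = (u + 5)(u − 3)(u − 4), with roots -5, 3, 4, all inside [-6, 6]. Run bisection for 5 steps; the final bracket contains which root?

u = 0 gives h = 60, positive; keep [-6, 0]
u = -3 gives h = 84, positive; keep [-6, -3]
u = -4.5 gives h = 31.875, positive; keep [-6, -4.5]
u = -5.25 gives h = -19.0781, negative; keep [-5.25, -4.5]
u = -4.875 gives h = 8.7363, positive; keep [-5.25, -4.875]

-5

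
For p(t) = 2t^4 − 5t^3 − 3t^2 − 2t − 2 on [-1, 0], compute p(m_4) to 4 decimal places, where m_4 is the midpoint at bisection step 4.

p(-0.5) = -1 < 0, so the root lies in [-1, -0.5]
p(-0.75) = 0.554688 > 0, so the root lies in [-0.75, -0.5]
p(-0.625) = -0.395996 < 0, so the root lies in [-0.75, -0.625]
p(-0.6875) = 0.0286 > 0, so the root lies in [-0.6875, -0.625]

0.0286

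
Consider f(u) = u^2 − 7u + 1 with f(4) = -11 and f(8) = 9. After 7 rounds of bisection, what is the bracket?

midpoint 6: f = -5 < 0 → [6, 8]
midpoint 7: f = 1 > 0 → [6, 7]
midpoint 6.5: f = -2.25 < 0 → [6.5, 7]
midpoint 6.75: f = -0.6875 < 0 → [6.75, 7]
midpoint 6.875: f = 0.1406 > 0 → [6.75, 6.875]
midpoint 6.8125: f = -0.2773 < 0 → [6.8125, 6.875]
midpoint 6.84375: f = -0.0693 < 0 → [6.84375, 6.875]

[6.84375, 6.875]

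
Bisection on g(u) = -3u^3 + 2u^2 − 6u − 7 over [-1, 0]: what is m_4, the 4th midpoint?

g(-0.5) = -3.125 < 0, so the root lies in [-1, -0.5]
g(-0.75) = -0.109375 < 0, so the root lies in [-1, -0.75]
g(-0.875) = 1.791016 > 0, so the root lies in [-0.875, -0.75]
g(-0.8125) = 0.8044 > 0, so the root lies in [-0.8125, -0.75]

-0.8125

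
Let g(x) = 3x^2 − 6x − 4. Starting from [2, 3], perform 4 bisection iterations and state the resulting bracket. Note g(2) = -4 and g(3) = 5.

g(2.5) = -0.25 < 0, so the root lies in [2.5, 3]
g(2.75) = 2.1875 > 0, so the root lies in [2.5, 2.75]
g(2.625) = 0.921875 > 0, so the root lies in [2.5, 2.625]
g(2.5625) = 0.3242 > 0, so the root lies in [2.5, 2.5625]

[2.5, 2.5625]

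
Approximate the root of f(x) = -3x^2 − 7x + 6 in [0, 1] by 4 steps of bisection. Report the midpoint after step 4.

m = 0.5, f(m) = 1.75 (+); new bracket [0.5, 1]
m = 0.75, f(m) = -0.9375 (−); new bracket [0.5, 0.75]
m = 0.625, f(m) = 0.453125 (+); new bracket [0.625, 0.75]
m = 0.6875, f(m) = -0.2305 (−); new bracket [0.625, 0.6875]

0.6875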